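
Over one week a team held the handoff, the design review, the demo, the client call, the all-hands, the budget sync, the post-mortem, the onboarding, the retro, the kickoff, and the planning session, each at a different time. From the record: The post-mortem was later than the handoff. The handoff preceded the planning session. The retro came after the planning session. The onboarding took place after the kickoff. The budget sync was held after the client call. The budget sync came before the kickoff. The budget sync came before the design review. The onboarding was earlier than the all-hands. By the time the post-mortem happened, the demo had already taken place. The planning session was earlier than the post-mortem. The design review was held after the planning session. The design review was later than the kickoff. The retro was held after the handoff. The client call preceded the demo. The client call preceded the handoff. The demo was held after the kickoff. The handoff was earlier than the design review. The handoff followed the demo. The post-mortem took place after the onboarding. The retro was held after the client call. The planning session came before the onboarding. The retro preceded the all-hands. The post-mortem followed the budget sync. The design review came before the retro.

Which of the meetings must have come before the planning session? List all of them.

Directly stated before the planning session: the handoff.
The budget sync reaches the planning session via the budget sync → the kickoff → the demo → the handoff → the planning session.
The client call reaches the planning session via the client call → the handoff → the planning session.
The demo reaches the planning session via the demo → the handoff → the planning session.
Likewise the kickoff reaches the planning session by chaining the stated constraints.
No chain forces the onboarding (or any of the others) ahead of the planning session.

the budget sync, the client call, the demo, the handoff, the kickoff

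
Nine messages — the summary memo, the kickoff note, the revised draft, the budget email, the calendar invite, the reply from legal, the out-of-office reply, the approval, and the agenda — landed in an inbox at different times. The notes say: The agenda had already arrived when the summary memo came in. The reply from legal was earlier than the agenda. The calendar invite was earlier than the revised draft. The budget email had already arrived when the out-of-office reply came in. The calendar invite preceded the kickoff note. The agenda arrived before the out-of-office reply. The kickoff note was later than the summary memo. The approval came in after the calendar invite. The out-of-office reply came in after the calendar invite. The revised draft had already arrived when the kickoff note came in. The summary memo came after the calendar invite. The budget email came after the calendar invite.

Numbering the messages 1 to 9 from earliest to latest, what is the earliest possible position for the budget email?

The calendar invite must come before the budget email — 1 forced predecessor.
Nothing else is forced ahead of the budget email, so its earliest slot is position 1 + 1 = 2.

2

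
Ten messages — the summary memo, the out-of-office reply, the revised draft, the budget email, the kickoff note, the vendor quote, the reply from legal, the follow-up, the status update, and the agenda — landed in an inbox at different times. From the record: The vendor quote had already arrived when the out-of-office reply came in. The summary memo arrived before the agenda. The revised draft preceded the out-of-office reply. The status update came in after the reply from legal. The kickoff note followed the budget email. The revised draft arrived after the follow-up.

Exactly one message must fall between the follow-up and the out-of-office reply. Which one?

the revised draft

Tracing the constraints gives the follow-up → the revised draft → the out-of-office reply, so the revised draft sits after the follow-up and before the out-of-office reply.
No other message is forced both after the follow-up and before the out-of-office reply.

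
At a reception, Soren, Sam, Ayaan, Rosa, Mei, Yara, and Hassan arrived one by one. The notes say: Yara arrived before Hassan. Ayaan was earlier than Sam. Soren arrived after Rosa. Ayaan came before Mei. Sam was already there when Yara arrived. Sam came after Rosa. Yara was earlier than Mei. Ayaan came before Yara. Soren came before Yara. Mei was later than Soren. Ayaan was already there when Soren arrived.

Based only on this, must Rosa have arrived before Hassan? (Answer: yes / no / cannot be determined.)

Chain the constraints: Rosa → Soren → Yara → Hassan. Each link is directly stated, so Rosa comes before Hassan.

yes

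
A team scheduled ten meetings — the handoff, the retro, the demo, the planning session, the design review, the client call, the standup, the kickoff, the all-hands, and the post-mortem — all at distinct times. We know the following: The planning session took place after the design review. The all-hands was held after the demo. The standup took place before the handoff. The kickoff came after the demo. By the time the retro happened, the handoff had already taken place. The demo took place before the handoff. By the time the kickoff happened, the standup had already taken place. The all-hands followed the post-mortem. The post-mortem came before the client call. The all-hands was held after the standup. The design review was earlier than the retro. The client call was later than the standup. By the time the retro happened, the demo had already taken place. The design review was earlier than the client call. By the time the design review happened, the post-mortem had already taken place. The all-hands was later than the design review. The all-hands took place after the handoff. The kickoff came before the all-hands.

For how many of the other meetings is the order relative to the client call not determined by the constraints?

Forced before the client call: the design review, the post-mortem, and the standup.
That leaves the all-hands, the demo, the handoff, the kickoff, the planning session, and the retro with no forced order relative to the client call — 6.

6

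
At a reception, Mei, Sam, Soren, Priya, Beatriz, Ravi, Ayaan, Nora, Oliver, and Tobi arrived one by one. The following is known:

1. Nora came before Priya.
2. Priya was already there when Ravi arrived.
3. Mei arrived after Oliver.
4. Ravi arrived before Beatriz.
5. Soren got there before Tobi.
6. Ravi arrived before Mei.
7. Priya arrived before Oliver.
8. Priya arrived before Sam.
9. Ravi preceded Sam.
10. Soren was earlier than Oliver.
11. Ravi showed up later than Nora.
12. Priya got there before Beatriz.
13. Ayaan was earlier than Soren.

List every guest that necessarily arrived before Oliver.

Ayaan, Nora, Priya, Soren

Directly stated before Oliver: Priya and Soren.
Ayaan reaches Oliver via Ayaan → Soren → Oliver.
Nora reaches Oliver via Nora → Priya → Oliver.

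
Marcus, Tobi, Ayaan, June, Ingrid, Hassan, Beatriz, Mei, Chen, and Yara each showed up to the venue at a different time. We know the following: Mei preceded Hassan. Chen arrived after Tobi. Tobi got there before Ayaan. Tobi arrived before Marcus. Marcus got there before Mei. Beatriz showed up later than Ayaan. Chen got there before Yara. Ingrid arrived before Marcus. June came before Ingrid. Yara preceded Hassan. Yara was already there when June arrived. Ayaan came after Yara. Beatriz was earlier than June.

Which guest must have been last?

Hassan

Every other guest has a chain of constraints placing them before Hassan, so Hassan is last.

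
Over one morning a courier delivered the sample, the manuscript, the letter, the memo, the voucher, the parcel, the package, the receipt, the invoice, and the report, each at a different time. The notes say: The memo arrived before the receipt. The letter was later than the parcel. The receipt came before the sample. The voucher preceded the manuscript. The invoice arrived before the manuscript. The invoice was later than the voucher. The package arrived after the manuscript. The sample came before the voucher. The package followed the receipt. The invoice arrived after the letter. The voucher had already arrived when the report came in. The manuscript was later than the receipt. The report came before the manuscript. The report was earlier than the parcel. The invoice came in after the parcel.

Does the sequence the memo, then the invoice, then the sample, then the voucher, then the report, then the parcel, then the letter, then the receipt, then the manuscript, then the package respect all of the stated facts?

no

The constraints require the receipt before the sample, but in the proposed sequence the sample appears ahead of the receipt. That one violation is enough.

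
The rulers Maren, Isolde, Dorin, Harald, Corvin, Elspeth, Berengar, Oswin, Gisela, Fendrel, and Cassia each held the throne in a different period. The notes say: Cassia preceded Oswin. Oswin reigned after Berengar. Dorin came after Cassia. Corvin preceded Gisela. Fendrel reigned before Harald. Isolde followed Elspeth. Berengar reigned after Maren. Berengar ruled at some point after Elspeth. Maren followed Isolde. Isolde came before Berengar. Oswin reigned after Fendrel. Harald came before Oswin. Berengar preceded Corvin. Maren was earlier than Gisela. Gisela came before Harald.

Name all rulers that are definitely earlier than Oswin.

Berengar, Cassia, Corvin, Elspeth, Fendrel, Gisela, Harald, Isolde, Maren

Directly stated before Oswin: Berengar, Cassia, Fendrel, and Harald.
Corvin reaches Oswin via Corvin → Gisela → Harald → Oswin.
Elspeth reaches Oswin via Elspeth → Berengar → Oswin.
Gisela reaches Oswin via Gisela → Harald → Oswin.
Likewise Isolde and Maren each reach Oswin by chaining the stated constraints.
No chain forces Dorin ahead of Oswin.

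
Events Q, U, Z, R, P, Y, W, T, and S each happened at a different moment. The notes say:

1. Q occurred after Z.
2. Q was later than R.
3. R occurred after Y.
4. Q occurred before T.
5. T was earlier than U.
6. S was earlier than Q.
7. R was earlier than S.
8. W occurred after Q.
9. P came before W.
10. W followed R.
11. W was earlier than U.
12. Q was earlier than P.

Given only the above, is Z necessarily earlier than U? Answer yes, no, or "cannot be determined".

yes

Chain the constraints: Z → Q → W → U. Each link is directly stated, so Z comes before U.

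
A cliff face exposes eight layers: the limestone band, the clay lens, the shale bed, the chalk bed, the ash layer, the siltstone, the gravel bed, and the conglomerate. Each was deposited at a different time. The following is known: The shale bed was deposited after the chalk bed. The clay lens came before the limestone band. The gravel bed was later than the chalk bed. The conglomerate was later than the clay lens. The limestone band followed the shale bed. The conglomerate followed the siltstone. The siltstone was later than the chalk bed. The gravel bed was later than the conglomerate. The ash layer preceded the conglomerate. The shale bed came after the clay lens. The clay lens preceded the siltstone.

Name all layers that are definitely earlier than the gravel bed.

the ash layer, the chalk bed, the clay lens, the conglomerate, the siltstone

Directly stated before the gravel bed: the chalk bed and the conglomerate.
The ash layer reaches the gravel bed via the ash layer → the conglomerate → the gravel bed.
The clay lens reaches the gravel bed via the clay lens → the conglomerate → the gravel bed.
The siltstone reaches the gravel bed via the siltstone → the conglomerate → the gravel bed.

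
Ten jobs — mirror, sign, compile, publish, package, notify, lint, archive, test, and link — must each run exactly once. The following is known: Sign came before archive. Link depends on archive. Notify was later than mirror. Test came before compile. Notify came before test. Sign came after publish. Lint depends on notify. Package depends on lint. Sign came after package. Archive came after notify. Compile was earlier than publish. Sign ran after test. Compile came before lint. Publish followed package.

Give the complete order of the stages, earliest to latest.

The constraints fix every adjacent pair, so only one ordering works:
mirror → notify → test → compile → lint → package → publish → sign → archive → link.

mirror, notify, test, compile, lint, package, publish, sign, archive, link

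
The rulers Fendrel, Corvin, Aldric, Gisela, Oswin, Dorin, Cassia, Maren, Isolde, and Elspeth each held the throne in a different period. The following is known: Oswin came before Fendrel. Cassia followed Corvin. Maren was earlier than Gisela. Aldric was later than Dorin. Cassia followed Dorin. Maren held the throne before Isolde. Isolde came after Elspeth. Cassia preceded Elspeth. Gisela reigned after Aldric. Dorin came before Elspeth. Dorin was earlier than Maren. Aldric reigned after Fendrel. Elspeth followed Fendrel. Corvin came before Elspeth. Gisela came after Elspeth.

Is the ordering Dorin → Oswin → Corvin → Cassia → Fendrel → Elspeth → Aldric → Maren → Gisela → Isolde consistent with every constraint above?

yes

Check each stated constraint against the proposed order — e.g. Dorin is ahead of Aldric; Dorin is ahead of Maren. Every pair is in the required order; nothing is violated.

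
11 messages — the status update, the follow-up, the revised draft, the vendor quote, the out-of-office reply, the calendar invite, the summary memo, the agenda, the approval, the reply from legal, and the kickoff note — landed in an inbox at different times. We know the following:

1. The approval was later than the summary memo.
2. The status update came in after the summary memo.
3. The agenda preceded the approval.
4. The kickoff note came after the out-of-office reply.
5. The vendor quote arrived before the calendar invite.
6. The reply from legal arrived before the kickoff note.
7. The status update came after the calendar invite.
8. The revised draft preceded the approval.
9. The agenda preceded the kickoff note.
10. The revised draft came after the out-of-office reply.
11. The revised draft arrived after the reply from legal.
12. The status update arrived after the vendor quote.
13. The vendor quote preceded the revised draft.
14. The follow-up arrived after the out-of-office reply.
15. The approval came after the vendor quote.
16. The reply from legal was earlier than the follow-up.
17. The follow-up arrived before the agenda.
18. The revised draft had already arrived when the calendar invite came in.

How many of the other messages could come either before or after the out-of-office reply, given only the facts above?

3

Forced after the out-of-office reply: the agenda, the approval, the calendar invite, the follow-up, the kickoff note, the revised draft, and the status update.
That leaves the reply from legal, the summary memo, and the vendor quote with no forced order relative to the out-of-office reply — 3.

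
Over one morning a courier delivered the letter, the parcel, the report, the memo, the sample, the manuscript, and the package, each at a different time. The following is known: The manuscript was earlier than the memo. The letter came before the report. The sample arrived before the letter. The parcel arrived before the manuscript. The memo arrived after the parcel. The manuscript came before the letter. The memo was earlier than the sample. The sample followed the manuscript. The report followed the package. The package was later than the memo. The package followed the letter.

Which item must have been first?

the parcel

The parcel has a chain of constraints placing it before every other item, so the parcel must be first.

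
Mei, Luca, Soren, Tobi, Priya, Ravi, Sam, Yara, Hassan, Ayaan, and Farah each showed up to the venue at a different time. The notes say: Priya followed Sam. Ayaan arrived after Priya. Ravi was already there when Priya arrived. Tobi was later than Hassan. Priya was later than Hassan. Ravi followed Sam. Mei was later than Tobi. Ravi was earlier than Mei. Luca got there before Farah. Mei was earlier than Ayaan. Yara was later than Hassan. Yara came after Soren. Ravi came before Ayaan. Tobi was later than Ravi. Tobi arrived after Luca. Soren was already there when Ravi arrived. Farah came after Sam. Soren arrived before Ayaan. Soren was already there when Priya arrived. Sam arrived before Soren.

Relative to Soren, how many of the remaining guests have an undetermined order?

3

Forced before Soren: Sam; forced after Soren: Ayaan, Mei, Priya, Ravi, Tobi, and Yara.
That leaves Farah, Hassan, and Luca with no forced order relative to Soren — 3.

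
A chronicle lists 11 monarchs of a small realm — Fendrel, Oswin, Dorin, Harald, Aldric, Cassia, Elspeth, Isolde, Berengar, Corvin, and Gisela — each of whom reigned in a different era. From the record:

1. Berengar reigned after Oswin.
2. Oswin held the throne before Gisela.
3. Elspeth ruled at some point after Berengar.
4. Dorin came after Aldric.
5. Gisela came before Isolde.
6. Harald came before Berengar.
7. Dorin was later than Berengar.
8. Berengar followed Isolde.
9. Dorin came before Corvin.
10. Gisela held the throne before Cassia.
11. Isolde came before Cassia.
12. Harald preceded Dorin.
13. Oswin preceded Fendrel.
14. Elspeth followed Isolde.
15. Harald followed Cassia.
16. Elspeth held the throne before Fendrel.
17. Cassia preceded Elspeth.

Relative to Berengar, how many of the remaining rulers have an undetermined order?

Forced before Berengar: Cassia, Gisela, Harald, Isolde, and Oswin; forced after Berengar: Corvin, Dorin, Elspeth, and Fendrel.
That leaves Aldric with no forced order relative to Berengar — 1.

1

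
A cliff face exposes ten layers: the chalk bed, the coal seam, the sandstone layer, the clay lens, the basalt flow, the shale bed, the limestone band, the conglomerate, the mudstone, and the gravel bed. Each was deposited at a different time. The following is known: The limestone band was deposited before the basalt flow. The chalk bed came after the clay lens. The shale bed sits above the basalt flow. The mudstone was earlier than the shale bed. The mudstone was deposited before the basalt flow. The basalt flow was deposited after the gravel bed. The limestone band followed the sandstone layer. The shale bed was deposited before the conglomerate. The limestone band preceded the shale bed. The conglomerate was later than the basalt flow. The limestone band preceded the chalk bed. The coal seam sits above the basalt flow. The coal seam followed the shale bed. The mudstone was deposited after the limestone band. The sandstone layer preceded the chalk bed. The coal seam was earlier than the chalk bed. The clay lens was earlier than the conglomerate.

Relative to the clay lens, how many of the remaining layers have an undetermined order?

Forced after the clay lens: the chalk bed and the conglomerate.
That leaves the basalt flow, the coal seam, the gravel bed, the limestone band, the mudstone, the sandstone layer, and the shale bed with no forced order relative to the clay lens — 7.

7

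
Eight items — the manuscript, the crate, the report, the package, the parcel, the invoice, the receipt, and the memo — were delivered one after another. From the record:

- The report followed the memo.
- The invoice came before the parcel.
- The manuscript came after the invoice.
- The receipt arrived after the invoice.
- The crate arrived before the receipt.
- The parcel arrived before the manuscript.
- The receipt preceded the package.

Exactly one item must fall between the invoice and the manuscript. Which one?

Tracing the constraints gives the invoice → the parcel → the manuscript, so the parcel sits after the invoice and before the manuscript.
No other item is forced both after the invoice and before the manuscript.

the parcel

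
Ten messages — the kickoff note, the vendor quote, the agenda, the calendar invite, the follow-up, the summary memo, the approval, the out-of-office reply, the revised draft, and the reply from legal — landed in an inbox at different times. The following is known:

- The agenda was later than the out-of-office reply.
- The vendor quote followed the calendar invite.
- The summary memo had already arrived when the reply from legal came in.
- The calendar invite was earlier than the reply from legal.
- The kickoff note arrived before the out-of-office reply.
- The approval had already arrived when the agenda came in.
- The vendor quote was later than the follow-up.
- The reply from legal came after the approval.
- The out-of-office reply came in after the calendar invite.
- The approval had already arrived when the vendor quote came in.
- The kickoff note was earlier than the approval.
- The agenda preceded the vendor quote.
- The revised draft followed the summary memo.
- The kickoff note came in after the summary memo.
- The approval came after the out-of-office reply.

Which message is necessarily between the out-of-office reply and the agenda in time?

Tracing the constraints gives the out-of-office reply → the approval → the agenda, so the approval sits after the out-of-office reply and before the agenda.
No other message is forced both after the out-of-office reply and before the agenda.

the approval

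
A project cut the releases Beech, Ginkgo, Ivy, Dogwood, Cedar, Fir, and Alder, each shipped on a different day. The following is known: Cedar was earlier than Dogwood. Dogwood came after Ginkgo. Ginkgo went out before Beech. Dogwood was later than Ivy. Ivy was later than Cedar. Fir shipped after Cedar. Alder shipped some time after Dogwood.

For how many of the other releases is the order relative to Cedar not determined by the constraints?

2

Forced after Cedar: Alder, Dogwood, Fir, and Ivy.
That leaves Beech and Ginkgo with no forced order relative to Cedar — 2.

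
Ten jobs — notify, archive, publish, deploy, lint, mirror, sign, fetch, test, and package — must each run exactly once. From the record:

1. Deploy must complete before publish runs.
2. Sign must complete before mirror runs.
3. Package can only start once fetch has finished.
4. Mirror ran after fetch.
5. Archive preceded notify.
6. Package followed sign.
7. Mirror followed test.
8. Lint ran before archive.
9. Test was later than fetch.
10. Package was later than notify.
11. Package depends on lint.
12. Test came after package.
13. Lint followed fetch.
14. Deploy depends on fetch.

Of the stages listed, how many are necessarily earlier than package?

Directly stated before package: fetch, lint, notify, and sign.
Archive reaches package via archive → notify → package.
No chain forces test (or any of the others) ahead of package.
That's archive, fetch, lint, notify, and sign — 5 in all.

5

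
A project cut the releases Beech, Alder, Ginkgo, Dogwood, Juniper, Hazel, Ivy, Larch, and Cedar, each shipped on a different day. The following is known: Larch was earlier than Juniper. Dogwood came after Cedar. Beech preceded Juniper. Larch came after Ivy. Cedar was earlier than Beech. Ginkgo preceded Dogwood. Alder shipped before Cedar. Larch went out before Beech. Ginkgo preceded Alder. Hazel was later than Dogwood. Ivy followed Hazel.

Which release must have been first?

Ginkgo

Ginkgo has a chain of constraints placing it before every other release, so Ginkgo must be first.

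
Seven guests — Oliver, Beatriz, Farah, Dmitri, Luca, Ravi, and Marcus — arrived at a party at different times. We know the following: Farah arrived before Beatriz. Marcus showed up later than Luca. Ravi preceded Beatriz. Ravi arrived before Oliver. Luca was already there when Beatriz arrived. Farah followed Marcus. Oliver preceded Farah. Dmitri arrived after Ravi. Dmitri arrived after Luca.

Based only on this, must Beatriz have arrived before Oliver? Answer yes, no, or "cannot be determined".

Tracing the constraints gives Oliver → Farah → Beatriz, so Oliver must come before Beatriz.
That means Beatriz cannot be before Oliver.

no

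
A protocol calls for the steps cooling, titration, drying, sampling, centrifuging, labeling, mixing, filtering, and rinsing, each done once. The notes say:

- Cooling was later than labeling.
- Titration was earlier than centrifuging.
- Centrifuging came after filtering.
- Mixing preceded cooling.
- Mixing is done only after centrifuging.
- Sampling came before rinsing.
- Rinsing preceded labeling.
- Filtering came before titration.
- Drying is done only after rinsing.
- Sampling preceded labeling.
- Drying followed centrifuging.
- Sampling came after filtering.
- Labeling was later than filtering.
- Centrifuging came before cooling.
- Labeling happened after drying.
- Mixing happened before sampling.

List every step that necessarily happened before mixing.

Directly stated before mixing: centrifuging.
Filtering reaches mixing via filtering → centrifuging → mixing.
Titration reaches mixing via titration → centrifuging → mixing.
No chain forces labeling (or any of the others) ahead of mixing.

centrifuging, filtering, titration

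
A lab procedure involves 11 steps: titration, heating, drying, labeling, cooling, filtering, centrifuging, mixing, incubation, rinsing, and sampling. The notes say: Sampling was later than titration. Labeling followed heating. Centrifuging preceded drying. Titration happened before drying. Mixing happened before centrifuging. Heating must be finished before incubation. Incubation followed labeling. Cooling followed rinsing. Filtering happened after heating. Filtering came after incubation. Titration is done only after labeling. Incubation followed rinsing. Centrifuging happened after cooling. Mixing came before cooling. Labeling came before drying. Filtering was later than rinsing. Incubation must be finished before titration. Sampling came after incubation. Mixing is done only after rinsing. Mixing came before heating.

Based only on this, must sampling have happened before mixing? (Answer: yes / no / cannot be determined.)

Tracing the constraints gives mixing → heating → incubation → sampling, so mixing must come before sampling.
That means sampling cannot be before mixing.

no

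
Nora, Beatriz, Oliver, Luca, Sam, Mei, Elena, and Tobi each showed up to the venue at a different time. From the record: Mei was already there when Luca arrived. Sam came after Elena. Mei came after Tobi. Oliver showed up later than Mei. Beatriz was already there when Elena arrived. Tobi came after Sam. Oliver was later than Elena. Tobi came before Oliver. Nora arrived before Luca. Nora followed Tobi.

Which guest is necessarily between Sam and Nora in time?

Tobi

Tracing the constraints gives Sam → Tobi → Nora, so Tobi sits after Sam and before Nora.
No other guest is forced both after Sam and before Nora.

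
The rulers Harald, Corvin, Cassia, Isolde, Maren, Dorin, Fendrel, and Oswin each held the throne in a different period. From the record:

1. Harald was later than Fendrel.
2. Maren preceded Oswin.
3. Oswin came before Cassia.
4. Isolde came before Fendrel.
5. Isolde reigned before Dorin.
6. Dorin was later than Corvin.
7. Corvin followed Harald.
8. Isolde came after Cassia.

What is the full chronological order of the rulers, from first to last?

Maren, Oswin, Cassia, Isolde, Fendrel, Harald, Corvin, Dorin

The constraints fix every adjacent pair, so only one ordering works:
Maren → Oswin → Cassia → Isolde → Fendrel → Harald → Corvin → Dorin.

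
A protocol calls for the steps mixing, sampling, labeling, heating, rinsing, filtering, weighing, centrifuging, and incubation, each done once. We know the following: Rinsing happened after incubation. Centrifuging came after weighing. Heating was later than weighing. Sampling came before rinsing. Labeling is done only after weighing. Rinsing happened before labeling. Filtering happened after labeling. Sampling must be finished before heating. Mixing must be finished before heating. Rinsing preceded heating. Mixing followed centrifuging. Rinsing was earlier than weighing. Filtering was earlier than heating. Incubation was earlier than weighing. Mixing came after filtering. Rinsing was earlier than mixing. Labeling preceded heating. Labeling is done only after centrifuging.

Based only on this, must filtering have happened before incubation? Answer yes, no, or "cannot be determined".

Tracing the constraints gives incubation → rinsing → labeling → filtering, so incubation must come before filtering.
That means filtering cannot be before incubation.

no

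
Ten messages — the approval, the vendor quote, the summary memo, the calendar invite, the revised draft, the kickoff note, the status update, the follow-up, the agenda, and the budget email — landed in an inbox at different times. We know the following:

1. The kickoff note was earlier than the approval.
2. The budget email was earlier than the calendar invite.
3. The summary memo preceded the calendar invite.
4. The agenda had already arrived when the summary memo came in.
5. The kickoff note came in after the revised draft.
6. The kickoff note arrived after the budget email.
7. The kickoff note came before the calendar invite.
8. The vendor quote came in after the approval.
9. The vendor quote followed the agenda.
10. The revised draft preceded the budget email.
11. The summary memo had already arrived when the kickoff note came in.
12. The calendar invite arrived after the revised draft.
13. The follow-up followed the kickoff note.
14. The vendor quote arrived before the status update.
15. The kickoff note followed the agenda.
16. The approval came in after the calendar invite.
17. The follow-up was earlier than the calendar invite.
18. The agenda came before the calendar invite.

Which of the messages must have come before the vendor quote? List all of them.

Directly stated before the vendor quote: the agenda and the approval.
The budget email reaches the vendor quote via the budget email → the kickoff note → the approval → the vendor quote.
The calendar invite reaches the vendor quote via the calendar invite → the approval → the vendor quote.
The follow-up reaches the vendor quote via the follow-up → the calendar invite → the approval → the vendor quote.
Likewise the kickoff note, the revised draft, and the summary memo each reach the vendor quote by chaining the stated constraints.

the agenda, the approval, the budget email, the calendar invite, the follow-up, the kickoff note, the revised draft, the summary memo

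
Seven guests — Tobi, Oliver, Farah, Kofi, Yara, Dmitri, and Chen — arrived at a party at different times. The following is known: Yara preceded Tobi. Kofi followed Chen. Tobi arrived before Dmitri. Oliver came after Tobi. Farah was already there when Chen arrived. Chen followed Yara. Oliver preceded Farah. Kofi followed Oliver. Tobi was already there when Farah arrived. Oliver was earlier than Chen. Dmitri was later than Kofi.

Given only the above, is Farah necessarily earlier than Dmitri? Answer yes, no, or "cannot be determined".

Chain the constraints: Farah → Chen → Kofi → Dmitri. Each link is directly stated, so Farah comes before Dmitri.

yes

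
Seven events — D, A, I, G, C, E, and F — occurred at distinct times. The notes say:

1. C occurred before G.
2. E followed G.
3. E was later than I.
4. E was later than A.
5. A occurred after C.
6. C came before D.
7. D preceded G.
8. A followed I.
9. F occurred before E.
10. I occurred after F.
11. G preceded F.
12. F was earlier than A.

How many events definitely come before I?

Directly stated before I: F.
C reaches I via C → G → F → I.
D reaches I via D → G → F → I.
G reaches I via G → F → I.
No chain forces A (or any of the others) ahead of I.
That's C, D, F, and G — 4 in all.

4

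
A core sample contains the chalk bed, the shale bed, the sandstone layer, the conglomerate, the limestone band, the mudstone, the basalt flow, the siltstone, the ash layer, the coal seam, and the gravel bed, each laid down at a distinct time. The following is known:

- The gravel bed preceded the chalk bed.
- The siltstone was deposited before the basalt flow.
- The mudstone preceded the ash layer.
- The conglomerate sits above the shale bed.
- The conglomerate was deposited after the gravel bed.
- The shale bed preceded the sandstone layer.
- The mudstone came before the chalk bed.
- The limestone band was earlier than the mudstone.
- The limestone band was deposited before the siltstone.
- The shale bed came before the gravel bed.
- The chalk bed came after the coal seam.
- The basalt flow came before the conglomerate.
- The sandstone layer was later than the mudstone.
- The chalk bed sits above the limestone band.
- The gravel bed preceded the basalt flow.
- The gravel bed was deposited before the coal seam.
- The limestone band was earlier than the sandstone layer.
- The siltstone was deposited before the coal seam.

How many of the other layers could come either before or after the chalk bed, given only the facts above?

Forced before the chalk bed: the coal seam, the gravel bed, the limestone band, the mudstone, the shale bed, and the siltstone.
That leaves the ash layer, the basalt flow, the conglomerate, and the sandstone layer with no forced order relative to the chalk bed — 4.

4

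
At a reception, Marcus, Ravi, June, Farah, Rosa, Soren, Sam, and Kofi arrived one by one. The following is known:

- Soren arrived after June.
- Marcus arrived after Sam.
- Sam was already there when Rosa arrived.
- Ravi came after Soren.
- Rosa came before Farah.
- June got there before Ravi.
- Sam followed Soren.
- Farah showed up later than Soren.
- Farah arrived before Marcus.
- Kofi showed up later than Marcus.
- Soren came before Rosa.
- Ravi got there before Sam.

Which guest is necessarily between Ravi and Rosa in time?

Sam

Tracing the constraints gives Ravi → Sam → Rosa, so Sam sits after Ravi and before Rosa.
No other guest is forced both after Ravi and before Rosa.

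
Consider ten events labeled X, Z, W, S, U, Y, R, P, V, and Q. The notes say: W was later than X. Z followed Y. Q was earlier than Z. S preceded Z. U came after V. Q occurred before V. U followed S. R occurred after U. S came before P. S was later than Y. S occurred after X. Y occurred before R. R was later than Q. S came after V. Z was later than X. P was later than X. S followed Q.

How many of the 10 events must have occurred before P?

Directly stated before P: S and X.
Q reaches P via Q → S → P.
V reaches P via V → S → P.
Y reaches P via Y → S → P.
No chain forces U (or any of the others) ahead of P.
That's Q, S, V, X, and Y — 5 in all.

5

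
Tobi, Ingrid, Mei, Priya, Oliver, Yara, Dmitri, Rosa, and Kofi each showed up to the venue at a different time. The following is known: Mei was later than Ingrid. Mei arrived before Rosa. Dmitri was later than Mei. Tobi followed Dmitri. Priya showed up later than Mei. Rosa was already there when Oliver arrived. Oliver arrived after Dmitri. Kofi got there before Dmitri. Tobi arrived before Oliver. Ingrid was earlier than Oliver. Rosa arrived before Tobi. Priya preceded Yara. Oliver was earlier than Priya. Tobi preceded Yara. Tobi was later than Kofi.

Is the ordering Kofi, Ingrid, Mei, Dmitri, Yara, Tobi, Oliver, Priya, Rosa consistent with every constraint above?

no

The constraints require Rosa before Oliver, but in the proposed sequence Oliver appears ahead of Rosa. That one violation is enough.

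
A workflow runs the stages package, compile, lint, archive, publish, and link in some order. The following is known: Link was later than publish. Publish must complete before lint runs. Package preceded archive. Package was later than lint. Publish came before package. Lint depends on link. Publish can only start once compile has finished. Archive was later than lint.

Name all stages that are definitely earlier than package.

Directly stated before package: lint and publish.
Compile reaches package via compile → publish → package.
Link reaches package via link → lint → package.
No chain forces archive ahead of package.

compile, link, lint, publish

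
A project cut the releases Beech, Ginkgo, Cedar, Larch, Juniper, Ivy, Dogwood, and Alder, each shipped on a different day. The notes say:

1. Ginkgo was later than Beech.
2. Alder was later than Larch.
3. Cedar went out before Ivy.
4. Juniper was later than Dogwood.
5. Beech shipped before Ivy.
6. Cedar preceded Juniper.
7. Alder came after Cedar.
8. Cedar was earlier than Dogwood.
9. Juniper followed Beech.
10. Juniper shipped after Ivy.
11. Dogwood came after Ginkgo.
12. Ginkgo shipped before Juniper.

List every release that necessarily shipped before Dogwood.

Beech, Cedar, Ginkgo

Directly stated before Dogwood: Cedar and Ginkgo.
Beech reaches Dogwood via Beech → Ginkgo → Dogwood.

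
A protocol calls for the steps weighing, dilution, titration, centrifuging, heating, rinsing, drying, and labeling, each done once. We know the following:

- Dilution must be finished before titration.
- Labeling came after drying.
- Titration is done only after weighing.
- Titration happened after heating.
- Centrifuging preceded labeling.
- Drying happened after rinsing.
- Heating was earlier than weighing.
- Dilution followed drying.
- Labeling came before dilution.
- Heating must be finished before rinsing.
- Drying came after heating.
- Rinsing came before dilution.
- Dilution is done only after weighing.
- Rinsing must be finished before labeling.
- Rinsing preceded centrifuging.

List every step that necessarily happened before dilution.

centrifuging, drying, heating, labeling, rinsing, weighing

Directly stated before dilution: drying, labeling, rinsing, and weighing.
Centrifuging reaches dilution via centrifuging → labeling → dilution.
Heating reaches dilution via heating → rinsing → dilution.
No chain forces titration ahead of dilution.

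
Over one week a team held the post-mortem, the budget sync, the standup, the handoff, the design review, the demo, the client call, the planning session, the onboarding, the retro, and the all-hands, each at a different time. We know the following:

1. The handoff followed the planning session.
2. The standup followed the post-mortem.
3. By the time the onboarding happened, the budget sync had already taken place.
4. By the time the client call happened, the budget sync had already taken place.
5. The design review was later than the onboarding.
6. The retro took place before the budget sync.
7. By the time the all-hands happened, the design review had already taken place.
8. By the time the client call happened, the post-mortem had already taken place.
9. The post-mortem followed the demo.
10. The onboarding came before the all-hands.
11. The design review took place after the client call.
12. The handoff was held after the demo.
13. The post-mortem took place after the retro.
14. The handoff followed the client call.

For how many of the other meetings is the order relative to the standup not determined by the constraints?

7

Forced before the standup: the demo, the post-mortem, and the retro.
That leaves the all-hands, the budget sync, the client call, the design review, the handoff, the onboarding, and the planning session with no forced order relative to the standup — 7.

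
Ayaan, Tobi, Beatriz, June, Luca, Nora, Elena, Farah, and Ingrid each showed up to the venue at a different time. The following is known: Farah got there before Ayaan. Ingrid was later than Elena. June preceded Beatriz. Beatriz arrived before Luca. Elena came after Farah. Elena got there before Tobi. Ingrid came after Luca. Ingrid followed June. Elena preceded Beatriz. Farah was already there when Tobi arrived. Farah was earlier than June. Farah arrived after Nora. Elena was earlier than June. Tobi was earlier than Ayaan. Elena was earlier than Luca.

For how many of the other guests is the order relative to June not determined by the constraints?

Forced before June: Elena, Farah, and Nora; forced after June: Beatriz, Ingrid, and Luca.
That leaves Ayaan and Tobi with no forced order relative to June — 2.

2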